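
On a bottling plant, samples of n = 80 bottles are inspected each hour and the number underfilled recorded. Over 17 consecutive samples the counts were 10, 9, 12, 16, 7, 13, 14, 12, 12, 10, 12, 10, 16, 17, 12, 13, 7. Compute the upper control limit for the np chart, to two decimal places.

21.42

p̄ = Σdᵢ / (k·n) = 202 / (17 × 80) = 0.14853
UCL = np̄ + 3·√(np̄(1−p̄)) = 11.8824 + 3 × √(11.8824×0.85147) = 11.8824 + 3 × 3.1808 = 21.4247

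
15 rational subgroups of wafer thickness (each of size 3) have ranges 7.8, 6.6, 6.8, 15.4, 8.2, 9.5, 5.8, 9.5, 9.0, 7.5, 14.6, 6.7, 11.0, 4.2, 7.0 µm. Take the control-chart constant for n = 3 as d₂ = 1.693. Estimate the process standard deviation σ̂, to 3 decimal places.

R̄ = (7.8 + 6.6 + 6.8 + 15.4 + 8.2 + 9.5 + 5.8 + 9.5 + 9.0 + 7.5 + 14.6 + 6.7 + 11.0 + 4.2 + 7.0) / 15 = 8.6400
σ̂ = R̄ / d₂ = 8.6400 / 1.693 = 5.1034

5.103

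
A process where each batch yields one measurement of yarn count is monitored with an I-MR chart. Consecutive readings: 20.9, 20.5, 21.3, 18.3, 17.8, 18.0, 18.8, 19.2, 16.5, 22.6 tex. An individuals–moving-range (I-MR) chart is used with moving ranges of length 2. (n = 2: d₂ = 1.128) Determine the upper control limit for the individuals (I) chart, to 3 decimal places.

X̄ = (20.9 + 20.5 + 21.3 + 18.3 + 17.8 + 18.0 + 18.8 + 19.2 + 16.5 + 22.6) / 10 = 19.3900
Moving ranges: 0.4, 0.8, 3.0, 0.5, 0.2, 0.8, 0.4, 2.7, 6.1; M̄R̄ = 14.9000 / 9 = 1.6556
UCL = X̄ + 3·M̄R̄/d₂ = 19.3900 + 3 × 1.6556 / 1.128 = 23.7931

23.793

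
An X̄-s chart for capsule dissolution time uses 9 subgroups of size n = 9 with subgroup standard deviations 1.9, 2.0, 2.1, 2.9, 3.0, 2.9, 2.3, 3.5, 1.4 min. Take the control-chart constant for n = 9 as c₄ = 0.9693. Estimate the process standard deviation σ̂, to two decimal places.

s̄ = (1.9 + 2.0 + 2.1 + 2.9 + 3.0 + 2.9 + 2.3 + 3.5 + 1.4) / 9 = 2.4444
σ̂ = s̄ / c₄ = 2.4444 / 0.9693 = 2.5219

2.52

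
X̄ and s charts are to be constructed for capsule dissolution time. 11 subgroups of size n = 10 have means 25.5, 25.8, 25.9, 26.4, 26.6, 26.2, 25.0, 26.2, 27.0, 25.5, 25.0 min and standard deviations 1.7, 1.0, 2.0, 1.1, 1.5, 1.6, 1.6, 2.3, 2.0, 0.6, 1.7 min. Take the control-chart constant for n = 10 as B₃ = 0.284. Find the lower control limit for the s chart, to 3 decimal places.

s̄ = (1.7 + 1.0 + 2.0 + 1.1 + 1.5 + 1.6 + 1.6 + 2.3 + 2.0 + 0.6 + 1.7) / 11 = 1.5545
LCL_s = B₃·s̄ = 0.284 × 1.5545 = 0.4415

0.441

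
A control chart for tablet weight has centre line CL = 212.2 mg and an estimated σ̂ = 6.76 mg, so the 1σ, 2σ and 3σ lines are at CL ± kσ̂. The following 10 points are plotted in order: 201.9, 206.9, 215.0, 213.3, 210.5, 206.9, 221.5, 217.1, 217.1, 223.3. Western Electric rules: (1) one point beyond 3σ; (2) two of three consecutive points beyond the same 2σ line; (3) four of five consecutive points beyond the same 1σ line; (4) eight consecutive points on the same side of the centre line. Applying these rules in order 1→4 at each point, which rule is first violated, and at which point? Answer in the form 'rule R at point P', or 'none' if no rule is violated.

Zone of each point (C = within 1σ̂, B = 1σ̂–2σ̂, A = 2σ̂–3σ̂, * = beyond 3σ̂; sign = side of CL): 1:-B, 2:-C, 3:+C, 4:+C, 5:-C, 6:-C, 7:+B, 8:+C, 9:+C, 10:+B
No rule fires across all 10 points.

none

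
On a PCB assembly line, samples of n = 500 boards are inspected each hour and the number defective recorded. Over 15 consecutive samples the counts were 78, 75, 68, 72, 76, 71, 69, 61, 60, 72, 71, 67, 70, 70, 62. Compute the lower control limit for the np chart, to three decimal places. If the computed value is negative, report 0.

46.265

p̄ = Σdᵢ / (k·n) = 1042 / (15 × 500) = 0.13893
LCL = np̄ − 3·√(np̄(1−p̄)) = 69.4667 − 3 × 7.7340 = 46.2645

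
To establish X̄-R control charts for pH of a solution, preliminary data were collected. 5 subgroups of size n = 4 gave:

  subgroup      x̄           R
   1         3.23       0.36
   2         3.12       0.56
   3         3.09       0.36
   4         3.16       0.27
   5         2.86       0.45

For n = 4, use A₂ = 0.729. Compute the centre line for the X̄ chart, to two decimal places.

X̄̄ = (3.23 + 3.12 + 3.09 + 3.16 + 2.86) / 5 = 15.4600 / 5 = 3.0920
CL = X̄̄ = 3.0920

3.09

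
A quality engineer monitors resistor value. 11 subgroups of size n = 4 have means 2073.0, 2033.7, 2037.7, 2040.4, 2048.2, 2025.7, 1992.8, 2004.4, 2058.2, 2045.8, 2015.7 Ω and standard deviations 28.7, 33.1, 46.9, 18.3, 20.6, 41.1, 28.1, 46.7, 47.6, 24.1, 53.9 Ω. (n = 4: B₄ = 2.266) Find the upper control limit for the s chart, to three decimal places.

80.155

s̄ = (28.7 + 33.1 + 46.9 + 18.3 + 20.6 + 41.1 + 28.1 + 46.7 + 47.6 + 24.1 + 53.9) / 11 = 35.3727
UCL_s = B₄·s̄ = 2.266 × 35.3727 = 80.1546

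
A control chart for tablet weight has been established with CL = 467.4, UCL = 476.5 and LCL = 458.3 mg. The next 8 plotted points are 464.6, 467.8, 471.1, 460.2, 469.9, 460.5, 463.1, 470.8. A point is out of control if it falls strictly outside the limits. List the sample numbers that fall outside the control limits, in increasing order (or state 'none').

All 8 points lie within [458.3, 476.5].

none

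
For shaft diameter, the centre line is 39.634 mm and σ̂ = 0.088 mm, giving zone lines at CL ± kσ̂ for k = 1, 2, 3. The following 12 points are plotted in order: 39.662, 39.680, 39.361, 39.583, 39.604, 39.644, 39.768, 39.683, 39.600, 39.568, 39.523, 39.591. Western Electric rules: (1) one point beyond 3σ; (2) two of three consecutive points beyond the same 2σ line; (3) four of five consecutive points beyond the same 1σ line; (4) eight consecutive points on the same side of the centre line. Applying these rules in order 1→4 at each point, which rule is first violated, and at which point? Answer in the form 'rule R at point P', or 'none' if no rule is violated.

rule 1 at point 3

Zone of each point (C = within 1σ̂, B = 1σ̂–2σ̂, A = 2σ̂–3σ̂, * = beyond 3σ̂; sign = side of CL): 1:+C, 2:+C, 3:-*, 4:-C, 5:-C, 6:+C, 7:+B, 8:+C, 9:-C, 10:-C, 11:-B, 12:-C
Rule 1 (one point beyond the 3σ limits) is satisfied at point 3.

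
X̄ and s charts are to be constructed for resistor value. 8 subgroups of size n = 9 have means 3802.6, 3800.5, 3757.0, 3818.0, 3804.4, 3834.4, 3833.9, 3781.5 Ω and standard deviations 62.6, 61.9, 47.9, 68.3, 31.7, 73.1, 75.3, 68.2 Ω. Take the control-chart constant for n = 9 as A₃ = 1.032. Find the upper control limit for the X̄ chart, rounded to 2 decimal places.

3867.12

X̄̄ = (3802.6 + 3800.5 + 3757.0 + 3818.0 + 3804.4 + 3834.4 + 3833.9 + 3781.5) / 8 = 3804.0375
s̄ = (62.6 + 61.9 + 47.9 + 68.3 + 31.7 + 73.1 + 75.3 + 68.2) / 8 = 61.1250
UCL = X̄̄ + A₃·s̄ = 3804.0375 + 1.032 × 61.1250 = 3867.1185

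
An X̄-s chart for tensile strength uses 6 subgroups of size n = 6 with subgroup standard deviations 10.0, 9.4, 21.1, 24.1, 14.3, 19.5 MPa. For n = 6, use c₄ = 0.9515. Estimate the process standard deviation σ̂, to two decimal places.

17.24

s̄ = (10.0 + 9.4 + 21.1 + 24.1 + 14.3 + 19.5) / 6 = 16.4000
σ̂ = s̄ / c₄ = 16.4000 / 0.9515 = 17.2359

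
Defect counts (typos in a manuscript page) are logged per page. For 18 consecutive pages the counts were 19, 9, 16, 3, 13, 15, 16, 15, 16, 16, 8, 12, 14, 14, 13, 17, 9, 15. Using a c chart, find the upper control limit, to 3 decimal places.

c̄ = (19 + 9 + 16 + 3 + 13 + 15 + 16 + 15 + 16 + 16 + 8 + 12 + 14 + 14 + 13 + 17 + 9 + 15) / 18 = 240 / 18 = 13.3333
UCL = c̄ + 3√c̄ = 13.3333 + 3 × √13.3333 = 13.3333 + 3 × 3.6515 = 24.2878

24.288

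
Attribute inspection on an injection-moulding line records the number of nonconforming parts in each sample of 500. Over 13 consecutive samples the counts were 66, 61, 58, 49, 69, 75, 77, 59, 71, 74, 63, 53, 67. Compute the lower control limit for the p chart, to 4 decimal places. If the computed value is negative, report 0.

p̄ = Σdᵢ / (k·n) = 842 / (13 × 500) = 0.12954
LCL = p̄ − 3·√(p̄(1−p̄)/n) = 0.12954 − 3 × 0.01502 = 0.08449

0.0845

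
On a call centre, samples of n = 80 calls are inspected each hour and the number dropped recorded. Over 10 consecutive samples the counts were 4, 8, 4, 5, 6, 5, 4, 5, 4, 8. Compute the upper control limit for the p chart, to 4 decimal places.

p̄ = Σdᵢ / (k·n) = 53 / (10 × 80) = 0.06625
UCL = p̄ + 3·√(p̄(1−p̄)/n) = 0.06625 + 3 × √(0.06625×0.93375/80) = 0.06625 + 3 × 0.02781 = 0.14967

0.1497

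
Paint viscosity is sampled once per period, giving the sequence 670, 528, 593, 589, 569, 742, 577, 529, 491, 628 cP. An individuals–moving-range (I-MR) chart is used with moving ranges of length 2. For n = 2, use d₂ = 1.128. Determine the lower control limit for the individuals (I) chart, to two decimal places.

357.56

X̄ = (670 + 528 + 593 + 589 + 569 + 742 + 577 + 529 + 491 + 628) / 10 = 591.6000
Moving ranges: 142, 65, 4, 20, 173, 165, 48, 38, 137; M̄R̄ = 792.0000 / 9 = 88.0000
LCL = X̄ − 3·M̄R̄/d₂ = 591.6000 − 3 × 88.0000 / 1.128 = 357.5574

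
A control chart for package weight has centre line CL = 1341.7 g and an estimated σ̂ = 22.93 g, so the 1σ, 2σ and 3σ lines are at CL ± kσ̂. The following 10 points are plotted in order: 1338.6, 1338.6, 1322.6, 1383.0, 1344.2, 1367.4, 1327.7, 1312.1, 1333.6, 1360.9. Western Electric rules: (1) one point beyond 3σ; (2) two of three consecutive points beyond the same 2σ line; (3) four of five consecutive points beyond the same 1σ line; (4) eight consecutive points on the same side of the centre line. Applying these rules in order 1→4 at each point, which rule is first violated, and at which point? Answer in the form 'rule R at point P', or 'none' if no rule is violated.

none

Zone of each point (C = within 1σ̂, B = 1σ̂–2σ̂, A = 2σ̂–3σ̂, * = beyond 3σ̂; sign = side of CL): 1:-C, 2:-C, 3:-C, 4:+B, 5:+C, 6:+B, 7:-C, 8:-B, 9:-C, 10:+C
No rule fires across all 10 points.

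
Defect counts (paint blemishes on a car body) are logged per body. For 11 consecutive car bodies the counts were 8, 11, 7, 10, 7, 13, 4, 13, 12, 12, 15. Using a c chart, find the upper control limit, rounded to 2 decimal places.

19.75

c̄ = (8 + 11 + 7 + 10 + 7 + 13 + 4 + 13 + 12 + 12 + 15) / 11 = 112 / 11 = 10.1818
UCL = c̄ + 3√c̄ = 10.1818 + 3 × √10.1818 = 10.1818 + 3 × 3.1909 = 19.7545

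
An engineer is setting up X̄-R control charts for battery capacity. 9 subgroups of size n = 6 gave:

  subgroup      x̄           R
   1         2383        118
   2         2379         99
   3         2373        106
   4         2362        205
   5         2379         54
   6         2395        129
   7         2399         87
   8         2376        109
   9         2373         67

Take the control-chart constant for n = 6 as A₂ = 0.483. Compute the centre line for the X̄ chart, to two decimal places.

X̄̄ = (2383 + 2379 + 2373 + 2362 + 2379 + 2395 + 2399 + 2376 + 2373) / 9 = 21419.0000 / 9 = 2379.8889
CL = X̄̄ = 2379.8889

2379.89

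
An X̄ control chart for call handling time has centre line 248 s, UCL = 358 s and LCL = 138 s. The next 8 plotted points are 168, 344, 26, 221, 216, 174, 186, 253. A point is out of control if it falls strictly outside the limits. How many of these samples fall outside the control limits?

Compare each point to [138, 358]: sample 3 = 26 < LCL.

1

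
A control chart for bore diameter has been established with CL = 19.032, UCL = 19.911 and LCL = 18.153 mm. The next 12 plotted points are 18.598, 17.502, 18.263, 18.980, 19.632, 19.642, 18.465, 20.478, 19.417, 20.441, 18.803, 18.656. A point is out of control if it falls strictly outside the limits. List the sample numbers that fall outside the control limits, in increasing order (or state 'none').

Compare each point to [18.153, 19.911]: sample 2 = 17.502 < LCL; sample 8 = 20.478 > UCL; sample 10 = 20.441 > UCL.

2, 8, 10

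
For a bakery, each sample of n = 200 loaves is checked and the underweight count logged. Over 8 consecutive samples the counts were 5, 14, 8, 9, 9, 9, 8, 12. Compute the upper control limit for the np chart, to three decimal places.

p̄ = Σdᵢ / (k·n) = 74 / (8 × 200) = 0.04625
UCL = np̄ + 3·√(np̄(1−p̄)) = 9.2500 + 3 × √(9.2500×0.95375) = 9.2500 + 3 × 2.9702 = 18.1607

18.161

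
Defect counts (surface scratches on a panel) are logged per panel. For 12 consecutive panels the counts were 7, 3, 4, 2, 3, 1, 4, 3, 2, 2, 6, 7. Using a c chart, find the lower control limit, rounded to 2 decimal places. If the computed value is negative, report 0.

0.00

c̄ = (7 + 3 + 4 + 2 + 3 + 1 + 4 + 3 + 2 + 2 + 6 + 7) / 12 = 44 / 12 = 3.6667
LCL = c̄ − 3√c̄ = 3.6667 − 3 × 1.9149 = -2.0779 → 0 (cannot be negative)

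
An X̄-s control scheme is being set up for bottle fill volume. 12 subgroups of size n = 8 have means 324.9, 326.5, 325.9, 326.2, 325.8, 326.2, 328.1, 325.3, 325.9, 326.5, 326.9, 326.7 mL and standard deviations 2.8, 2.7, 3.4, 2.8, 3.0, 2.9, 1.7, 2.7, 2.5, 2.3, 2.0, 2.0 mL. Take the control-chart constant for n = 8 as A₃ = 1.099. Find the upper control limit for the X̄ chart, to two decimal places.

X̄̄ = (324.9 + 326.5 + 325.9 + 326.2 + 325.8 + 326.2 + 328.1 + 325.3 + 325.9 + 326.5 + 326.9 + 326.7) / 12 = 326.2417
s̄ = (2.8 + 2.7 + 3.4 + 2.8 + 3.0 + 2.9 + 1.7 + 2.7 + 2.5 + 2.3 + 2.0 + 2.0) / 12 = 2.5667
UCL = X̄̄ + A₃·s̄ = 326.2417 + 1.099 × 2.5667 = 329.0624

329.06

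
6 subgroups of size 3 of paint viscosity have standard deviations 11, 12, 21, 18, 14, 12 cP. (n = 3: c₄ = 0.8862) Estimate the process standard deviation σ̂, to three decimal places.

s̄ = (11 + 12 + 21 + 18 + 14 + 12) / 6 = 14.6667
σ̂ = s̄ / c₄ = 14.6667 / 0.8862 = 16.5501

16.550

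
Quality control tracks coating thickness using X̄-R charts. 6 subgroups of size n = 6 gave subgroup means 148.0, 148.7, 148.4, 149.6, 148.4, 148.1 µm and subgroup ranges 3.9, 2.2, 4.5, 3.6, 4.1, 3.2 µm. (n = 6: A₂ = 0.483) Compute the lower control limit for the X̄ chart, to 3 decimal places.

146.803

X̄̄ = (148.0 + 148.7 + 148.4 + 149.6 + 148.4 + 148.1) / 6 = 891.2000 / 6 = 148.5333
R̄ = (3.9 + 2.2 + 4.5 + 3.6 + 4.1 + 3.2) / 6 = 21.5000 / 6 = 3.5833
LCL = X̄̄ − A₂·R̄ = 148.5333 − 0.483 × 3.5833 = 146.8026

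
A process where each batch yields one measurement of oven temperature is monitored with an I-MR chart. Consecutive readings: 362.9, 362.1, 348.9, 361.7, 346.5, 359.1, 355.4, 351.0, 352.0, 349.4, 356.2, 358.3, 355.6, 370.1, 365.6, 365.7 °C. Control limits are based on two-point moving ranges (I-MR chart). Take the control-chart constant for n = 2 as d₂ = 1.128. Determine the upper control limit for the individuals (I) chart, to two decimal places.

374.73

X̄ = (362.9 + 362.1 + 348.9 + 361.7 + 346.5 + 359.1 + 355.4 + 351.0 + 352.0 + 349.4 + 356.2 + 358.3 + 355.6 + 370.1 + 365.6 + 365.7) / 16 = 357.5312
Moving ranges: 0.8, 13.2, 12.8, 15.2, 12.6, 3.7, 4.4, 1.0, 2.6, 6.8, 2.1, 2.7, 14.5, 4.5, 0.1; M̄R̄ = 97.0000 / 15 = 6.4667
UCL = X̄ + 3·M̄R̄/d₂ = 357.5312 + 3 × 6.4667 / 1.128 = 374.7298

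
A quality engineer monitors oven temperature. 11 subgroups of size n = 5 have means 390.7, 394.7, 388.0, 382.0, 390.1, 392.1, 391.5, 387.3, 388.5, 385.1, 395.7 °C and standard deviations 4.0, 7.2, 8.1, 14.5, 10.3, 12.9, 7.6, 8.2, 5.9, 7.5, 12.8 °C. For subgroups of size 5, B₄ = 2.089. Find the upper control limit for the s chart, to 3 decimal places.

18.801

s̄ = (4.0 + 7.2 + 8.1 + 14.5 + 10.3 + 12.9 + 7.6 + 8.2 + 5.9 + 7.5 + 12.8) / 11 = 9.0000
UCL_s = B₄·s̄ = 2.089 × 9.0000 = 18.8010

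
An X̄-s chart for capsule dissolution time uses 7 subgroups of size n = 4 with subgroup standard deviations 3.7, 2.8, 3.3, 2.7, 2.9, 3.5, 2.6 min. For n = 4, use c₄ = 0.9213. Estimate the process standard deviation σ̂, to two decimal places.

3.33

s̄ = (3.7 + 2.8 + 3.3 + 2.7 + 2.9 + 3.5 + 2.6) / 7 = 3.0714
σ̂ = s̄ / c₄ = 3.0714 / 0.9213 = 3.3338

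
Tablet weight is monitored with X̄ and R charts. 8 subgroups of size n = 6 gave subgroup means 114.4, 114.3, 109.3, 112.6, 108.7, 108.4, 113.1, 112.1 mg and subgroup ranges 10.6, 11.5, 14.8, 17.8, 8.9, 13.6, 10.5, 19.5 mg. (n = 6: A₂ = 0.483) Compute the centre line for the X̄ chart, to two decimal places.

111.61

X̄̄ = (114.4 + 114.3 + 109.3 + 112.6 + 108.7 + 108.4 + 113.1 + 112.1) / 8 = 892.9000 / 8 = 111.6125
CL = X̄̄ = 111.6125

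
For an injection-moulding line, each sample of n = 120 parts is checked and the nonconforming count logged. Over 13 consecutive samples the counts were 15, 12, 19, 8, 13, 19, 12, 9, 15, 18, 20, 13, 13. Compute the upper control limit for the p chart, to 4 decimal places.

p̄ = Σdᵢ / (k·n) = 186 / (13 × 120) = 0.11923
UCL = p̄ + 3·√(p̄(1−p̄)/n) = 0.11923 + 3 × √(0.11923×0.88077/120) = 0.11923 + 3 × 0.02958 = 0.20798

0.2080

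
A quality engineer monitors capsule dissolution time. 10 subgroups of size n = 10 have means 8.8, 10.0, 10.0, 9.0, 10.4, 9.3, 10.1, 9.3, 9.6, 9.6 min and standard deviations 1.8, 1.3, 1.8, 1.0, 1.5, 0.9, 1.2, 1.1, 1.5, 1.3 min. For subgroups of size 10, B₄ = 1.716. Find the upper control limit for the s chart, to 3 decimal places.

2.299

s̄ = (1.8 + 1.3 + 1.8 + 1.0 + 1.5 + 0.9 + 1.2 + 1.1 + 1.5 + 1.3) / 10 = 1.3400
UCL_s = B₄·s̄ = 1.716 × 1.3400 = 2.2994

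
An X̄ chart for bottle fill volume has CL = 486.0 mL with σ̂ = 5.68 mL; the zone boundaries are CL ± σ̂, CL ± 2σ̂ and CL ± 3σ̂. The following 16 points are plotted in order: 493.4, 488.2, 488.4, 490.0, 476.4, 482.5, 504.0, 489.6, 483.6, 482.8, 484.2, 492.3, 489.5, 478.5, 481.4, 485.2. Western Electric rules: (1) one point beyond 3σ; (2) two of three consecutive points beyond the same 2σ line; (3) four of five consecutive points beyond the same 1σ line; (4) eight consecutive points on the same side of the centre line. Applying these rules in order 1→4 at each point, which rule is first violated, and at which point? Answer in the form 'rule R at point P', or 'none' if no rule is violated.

rule 1 at point 7

Zone of each point (C = within 1σ̂, B = 1σ̂–2σ̂, A = 2σ̂–3σ̂, * = beyond 3σ̂; sign = side of CL): 1:+B, 2:+C, 3:+C, 4:+C, 5:-B, 6:-C, 7:+*, 8:+C, 9:-C, 10:-C, 11:-C, 12:+B, 13:+C, 14:-B, 15:-C, 16:-C
Rule 1 (one point beyond the 3σ limits) is satisfied at point 7.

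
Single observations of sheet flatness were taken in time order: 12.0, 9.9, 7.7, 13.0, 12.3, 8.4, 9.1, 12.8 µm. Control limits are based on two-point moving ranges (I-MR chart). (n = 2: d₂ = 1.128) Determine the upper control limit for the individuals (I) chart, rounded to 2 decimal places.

X̄ = (12.0 + 9.9 + 7.7 + 13.0 + 12.3 + 8.4 + 9.1 + 12.8) / 8 = 10.6500
Moving ranges: 2.1, 2.2, 5.3, 0.7, 3.9, 0.7, 3.7; M̄R̄ = 18.6000 / 7 = 2.6571
UCL = X̄ + 3·M̄R̄/d₂ = 10.6500 + 3 × 2.6571 / 1.128 = 17.7169

17.72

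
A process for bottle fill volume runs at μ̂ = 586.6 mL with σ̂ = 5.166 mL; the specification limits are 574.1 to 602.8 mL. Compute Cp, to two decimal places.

0.93

Cp = (USL − LSL) / (6σ̂) = (602.8 − 574.1) / (6 × 5.166) = 28.7000 / 30.9960 = 0.9259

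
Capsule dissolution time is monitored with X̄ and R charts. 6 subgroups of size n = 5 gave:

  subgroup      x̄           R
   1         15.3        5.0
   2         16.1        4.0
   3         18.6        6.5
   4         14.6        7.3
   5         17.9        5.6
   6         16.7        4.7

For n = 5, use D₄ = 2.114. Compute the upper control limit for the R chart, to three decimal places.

11.662

R̄ = (5.0 + 4.0 + 6.5 + 7.3 + 5.6 + 4.7) / 6 = 33.1000 / 6 = 5.5167
UCL_R = D₄·R̄ = 2.114 × 5.5167 = 11.6622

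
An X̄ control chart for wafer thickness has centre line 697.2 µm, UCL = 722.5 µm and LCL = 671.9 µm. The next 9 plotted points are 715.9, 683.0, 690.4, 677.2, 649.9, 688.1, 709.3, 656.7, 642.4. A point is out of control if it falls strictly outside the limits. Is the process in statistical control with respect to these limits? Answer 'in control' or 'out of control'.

Compare each point to [671.9, 722.5]: sample 5 = 649.9 < LCL; sample 8 = 656.7 < LCL; sample 9 = 642.4 < LCL.

out of control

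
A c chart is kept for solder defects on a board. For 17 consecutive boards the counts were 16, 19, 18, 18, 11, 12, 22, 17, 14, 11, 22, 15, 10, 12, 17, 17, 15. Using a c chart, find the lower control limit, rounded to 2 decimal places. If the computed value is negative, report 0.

3.78

c̄ = (16 + 19 + 18 + 18 + 11 + 12 + 22 + 17 + 14 + 11 + 22 + 15 + 10 + 12 + 17 + 17 + 15) / 17 = 266 / 17 = 15.6471
LCL = c̄ − 3√c̄ = 15.6471 − 3 × 3.9556 = 3.7801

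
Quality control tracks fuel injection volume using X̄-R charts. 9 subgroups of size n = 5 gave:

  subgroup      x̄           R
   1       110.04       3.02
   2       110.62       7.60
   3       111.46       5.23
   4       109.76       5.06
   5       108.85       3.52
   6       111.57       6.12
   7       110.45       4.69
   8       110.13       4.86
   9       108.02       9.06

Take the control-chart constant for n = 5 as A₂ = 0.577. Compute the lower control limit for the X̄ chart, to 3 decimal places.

X̄̄ = (110.04 + 110.62 + 111.46 + 109.76 + 108.85 + 111.57 + 110.45 + 110.13 + 108.02) / 9 = 990.9000 / 9 = 110.1000
R̄ = (3.02 + 7.60 + 5.23 + 5.06 + 3.52 + 6.12 + 4.69 + 4.86 + 9.06) / 9 = 49.1600 / 9 = 5.4622
LCL = X̄̄ − A₂·R̄ = 110.1000 − 0.577 × 5.4622 = 106.9483

106.948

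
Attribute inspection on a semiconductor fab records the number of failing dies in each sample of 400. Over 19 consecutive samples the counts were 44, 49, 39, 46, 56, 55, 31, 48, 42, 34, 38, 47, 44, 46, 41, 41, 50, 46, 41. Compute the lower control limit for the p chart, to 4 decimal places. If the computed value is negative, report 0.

0.0633

p̄ = Σdᵢ / (k·n) = 838 / (19 × 400) = 0.11026
LCL = p̄ − 3·√(p̄(1−p̄)/n) = 0.11026 − 3 × 0.01566 = 0.06328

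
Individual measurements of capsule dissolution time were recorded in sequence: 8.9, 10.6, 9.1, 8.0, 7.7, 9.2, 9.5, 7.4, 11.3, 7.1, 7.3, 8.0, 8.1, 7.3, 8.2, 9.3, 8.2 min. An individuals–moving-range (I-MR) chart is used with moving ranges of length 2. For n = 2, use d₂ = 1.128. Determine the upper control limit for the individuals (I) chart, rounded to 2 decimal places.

12.11

X̄ = (8.9 + 10.6 + 9.1 + 8.0 + 7.7 + 9.2 + 9.5 + 7.4 + 11.3 + 7.1 + 7.3 + 8.0 + 8.1 + 7.3 + 8.2 + 9.3 + 8.2) / 17 = 8.5412
Moving ranges: 1.7, 1.5, 1.1, 0.3, 1.5, 0.3, 2.1, 3.9, 4.2, 0.2, 0.7, 0.1, 0.8, 0.9, 1.1, 1.1; M̄R̄ = 21.5000 / 16 = 1.3438
UCL = X̄ + 3·M̄R̄/d₂ = 8.5412 + 3 × 1.3438 / 1.128 = 12.1150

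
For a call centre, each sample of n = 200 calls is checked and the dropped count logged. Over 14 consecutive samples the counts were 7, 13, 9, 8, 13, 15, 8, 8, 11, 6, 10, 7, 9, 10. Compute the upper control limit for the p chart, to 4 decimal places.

p̄ = Σdᵢ / (k·n) = 134 / (14 × 200) = 0.04786
UCL = p̄ + 3·√(p̄(1−p̄)/n) = 0.04786 + 3 × √(0.04786×0.95214/200) = 0.04786 + 3 × 0.01509 = 0.09314

0.0931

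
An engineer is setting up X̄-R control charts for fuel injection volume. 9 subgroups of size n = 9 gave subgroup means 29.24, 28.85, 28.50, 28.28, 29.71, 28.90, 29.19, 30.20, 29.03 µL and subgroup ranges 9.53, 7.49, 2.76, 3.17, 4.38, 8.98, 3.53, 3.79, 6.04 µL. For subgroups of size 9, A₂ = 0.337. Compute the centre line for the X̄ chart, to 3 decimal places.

29.100

X̄̄ = (29.24 + 28.85 + 28.50 + 28.28 + 29.71 + 28.90 + 29.19 + 30.20 + 29.03) / 9 = 261.9000 / 9 = 29.1000
CL = X̄̄ = 29.1000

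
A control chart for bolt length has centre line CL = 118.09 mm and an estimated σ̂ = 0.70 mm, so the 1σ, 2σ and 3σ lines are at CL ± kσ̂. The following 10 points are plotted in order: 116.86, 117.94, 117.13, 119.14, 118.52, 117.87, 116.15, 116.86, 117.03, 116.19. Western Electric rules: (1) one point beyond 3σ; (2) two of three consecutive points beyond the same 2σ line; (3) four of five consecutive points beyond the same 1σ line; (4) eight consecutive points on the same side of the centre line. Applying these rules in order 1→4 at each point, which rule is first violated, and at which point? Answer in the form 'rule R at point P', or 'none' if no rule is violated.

Zone of each point (C = within 1σ̂, B = 1σ̂–2σ̂, A = 2σ̂–3σ̂, * = beyond 3σ̂; sign = side of CL): 1:-B, 2:-C, 3:-B, 4:+B, 5:+C, 6:-C, 7:-A, 8:-B, 9:-B, 10:-A
Rule 3 (four of five consecutive points beyond the same 1σ limit) is satisfied at point 10.

rule 3 at point 10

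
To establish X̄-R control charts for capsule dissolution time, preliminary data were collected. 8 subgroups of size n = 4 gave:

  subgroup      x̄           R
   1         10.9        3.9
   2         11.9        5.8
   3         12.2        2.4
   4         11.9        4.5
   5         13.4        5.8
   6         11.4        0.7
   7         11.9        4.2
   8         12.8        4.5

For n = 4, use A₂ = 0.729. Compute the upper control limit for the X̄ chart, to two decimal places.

X̄̄ = (10.9 + 11.9 + 12.2 + 11.9 + 13.4 + 11.4 + 11.9 + 12.8) / 8 = 96.4000 / 8 = 12.0500
R̄ = (3.9 + 5.8 + 2.4 + 4.5 + 5.8 + 0.7 + 4.2 + 4.5) / 8 = 31.8000 / 8 = 3.9750
UCL = X̄̄ + A₂·R̄ = 12.0500 + 0.729 × 3.9750 = 14.9478

14.95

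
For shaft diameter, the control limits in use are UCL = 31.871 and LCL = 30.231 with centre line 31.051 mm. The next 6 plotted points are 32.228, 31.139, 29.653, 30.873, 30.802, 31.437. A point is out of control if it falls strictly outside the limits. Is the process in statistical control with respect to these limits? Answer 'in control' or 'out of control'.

out of control

Compare each point to [30.231, 31.871]: sample 1 = 32.228 > UCL; sample 3 = 29.653 < LCL.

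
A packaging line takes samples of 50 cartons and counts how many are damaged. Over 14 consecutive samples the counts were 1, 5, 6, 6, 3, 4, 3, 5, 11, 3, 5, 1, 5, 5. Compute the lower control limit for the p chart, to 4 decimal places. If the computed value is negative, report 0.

0.0000

p̄ = Σdᵢ / (k·n) = 63 / (14 × 50) = 0.09000
LCL = p̄ − 3·√(p̄(1−p̄)/n) = 0.09000 − 3 × 0.04047 = -0.03142 → 0 (negative, so LCL = 0)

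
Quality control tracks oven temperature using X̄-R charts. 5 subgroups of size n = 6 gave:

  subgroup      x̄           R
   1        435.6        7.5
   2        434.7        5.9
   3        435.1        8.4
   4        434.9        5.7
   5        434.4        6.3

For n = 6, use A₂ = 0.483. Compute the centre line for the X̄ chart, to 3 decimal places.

434.940

X̄̄ = (435.6 + 434.7 + 435.1 + 434.9 + 434.4) / 5 = 2174.7000 / 5 = 434.9400
CL = X̄̄ = 434.9400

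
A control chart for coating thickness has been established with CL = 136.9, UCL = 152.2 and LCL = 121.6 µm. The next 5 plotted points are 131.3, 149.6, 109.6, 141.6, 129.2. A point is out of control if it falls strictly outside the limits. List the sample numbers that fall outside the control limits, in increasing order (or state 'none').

Compare each point to [121.6, 152.2]: sample 3 = 109.6 < LCL.

3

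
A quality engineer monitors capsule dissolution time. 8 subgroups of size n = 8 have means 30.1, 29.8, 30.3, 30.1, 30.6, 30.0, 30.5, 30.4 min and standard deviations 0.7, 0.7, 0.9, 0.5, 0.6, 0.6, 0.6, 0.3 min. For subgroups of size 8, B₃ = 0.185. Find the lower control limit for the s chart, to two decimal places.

0.11

s̄ = (0.7 + 0.7 + 0.9 + 0.5 + 0.6 + 0.6 + 0.6 + 0.3) / 8 = 0.6125
LCL_s = B₃·s̄ = 0.185 × 0.6125 = 0.1133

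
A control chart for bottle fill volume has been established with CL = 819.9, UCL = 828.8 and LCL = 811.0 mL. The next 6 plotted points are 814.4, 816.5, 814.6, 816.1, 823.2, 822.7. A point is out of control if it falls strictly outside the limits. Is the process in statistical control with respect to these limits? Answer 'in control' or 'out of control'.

in control

All 6 points lie within [811.0, 828.8].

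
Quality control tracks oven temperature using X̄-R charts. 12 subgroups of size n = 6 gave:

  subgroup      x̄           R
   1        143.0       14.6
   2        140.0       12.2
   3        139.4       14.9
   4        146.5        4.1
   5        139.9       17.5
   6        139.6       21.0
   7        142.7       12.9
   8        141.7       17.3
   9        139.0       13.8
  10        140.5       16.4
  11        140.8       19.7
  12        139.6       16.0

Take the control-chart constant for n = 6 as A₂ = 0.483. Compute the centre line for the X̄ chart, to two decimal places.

X̄̄ = (143.0 + 140.0 + 139.4 + 146.5 + 139.9 + 139.6 + 142.7 + 141.7 + 139.0 + 140.5 + 140.8 + 139.6) / 12 = 1692.7000 / 12 = 141.0583
CL = X̄̄ = 141.0583

141.06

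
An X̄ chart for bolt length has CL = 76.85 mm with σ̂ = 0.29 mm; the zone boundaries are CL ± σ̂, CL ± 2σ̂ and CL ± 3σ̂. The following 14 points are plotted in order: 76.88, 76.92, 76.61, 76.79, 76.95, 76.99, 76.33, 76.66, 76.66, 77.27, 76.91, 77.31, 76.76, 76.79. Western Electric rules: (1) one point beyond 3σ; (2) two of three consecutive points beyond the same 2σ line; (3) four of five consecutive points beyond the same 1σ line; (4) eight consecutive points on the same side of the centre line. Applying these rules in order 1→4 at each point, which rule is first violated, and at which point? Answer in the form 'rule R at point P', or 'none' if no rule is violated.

Zone of each point (C = within 1σ̂, B = 1σ̂–2σ̂, A = 2σ̂–3σ̂, * = beyond 3σ̂; sign = side of CL): 1:+C, 2:+C, 3:-C, 4:-C, 5:+C, 6:+C, 7:-B, 8:-C, 9:-C, 10:+B, 11:+C, 12:+B, 13:-C, 14:-C
No rule fires across all 14 points.

none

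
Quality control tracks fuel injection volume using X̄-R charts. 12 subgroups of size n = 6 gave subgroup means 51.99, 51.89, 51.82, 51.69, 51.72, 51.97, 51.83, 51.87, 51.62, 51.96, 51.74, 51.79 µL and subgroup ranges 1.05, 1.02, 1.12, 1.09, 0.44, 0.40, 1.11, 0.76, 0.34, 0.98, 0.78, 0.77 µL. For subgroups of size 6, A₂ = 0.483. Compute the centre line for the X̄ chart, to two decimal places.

51.82

X̄̄ = (51.99 + 51.89 + 51.82 + 51.69 + 51.72 + 51.97 + 51.83 + 51.87 + 51.62 + 51.96 + 51.74 + 51.79) / 12 = 621.8900 / 12 = 51.8242
CL = X̄̄ = 51.8242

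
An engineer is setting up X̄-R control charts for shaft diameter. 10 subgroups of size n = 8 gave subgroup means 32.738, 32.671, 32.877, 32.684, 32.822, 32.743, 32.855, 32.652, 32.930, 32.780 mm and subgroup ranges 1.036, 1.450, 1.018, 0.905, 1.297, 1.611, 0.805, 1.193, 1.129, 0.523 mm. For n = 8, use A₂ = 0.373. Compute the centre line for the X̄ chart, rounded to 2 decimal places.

32.78

X̄̄ = (32.738 + 32.671 + 32.877 + 32.684 + 32.822 + 32.743 + 32.855 + 32.652 + 32.930 + 32.780) / 10 = 327.7520 / 10 = 32.7752
CL = X̄̄ = 32.7752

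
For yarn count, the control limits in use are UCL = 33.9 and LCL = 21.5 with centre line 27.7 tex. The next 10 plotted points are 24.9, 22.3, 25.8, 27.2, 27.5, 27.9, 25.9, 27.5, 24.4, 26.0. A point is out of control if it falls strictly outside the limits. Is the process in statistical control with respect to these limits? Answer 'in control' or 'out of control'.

All 10 points lie within [21.5, 33.9].

in control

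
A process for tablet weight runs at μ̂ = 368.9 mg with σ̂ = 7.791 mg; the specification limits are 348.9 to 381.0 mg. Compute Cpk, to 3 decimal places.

Cpu = (USL − μ̂) / (3σ̂) = (381.0 − 368.9) / (3 × 7.791) = 0.5177; Cpl = (μ̂ − LSL) / (3σ̂) = (368.9 − 348.9) / (3 × 7.791) = 0.8557; Cpk = min(Cpu, Cpl) = 0.5177

0.518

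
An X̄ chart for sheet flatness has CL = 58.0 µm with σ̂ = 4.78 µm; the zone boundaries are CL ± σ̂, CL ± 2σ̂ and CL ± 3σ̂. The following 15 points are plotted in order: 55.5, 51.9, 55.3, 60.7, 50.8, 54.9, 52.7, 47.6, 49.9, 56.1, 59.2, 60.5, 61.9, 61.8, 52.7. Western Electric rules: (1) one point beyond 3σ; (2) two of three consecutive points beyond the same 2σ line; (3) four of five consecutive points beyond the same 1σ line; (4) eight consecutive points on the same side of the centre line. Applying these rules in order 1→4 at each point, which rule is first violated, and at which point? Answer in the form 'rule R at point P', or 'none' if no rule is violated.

rule 3 at point 9

Zone of each point (C = within 1σ̂, B = 1σ̂–2σ̂, A = 2σ̂–3σ̂, * = beyond 3σ̂; sign = side of CL): 1:-C, 2:-B, 3:-C, 4:+C, 5:-B, 6:-C, 7:-B, 8:-A, 9:-B, 10:-C, 11:+C, 12:+C, 13:+C, 14:+C, 15:-B
Rule 3 (four of five consecutive points beyond the same 1σ limit) is satisfied at point 9.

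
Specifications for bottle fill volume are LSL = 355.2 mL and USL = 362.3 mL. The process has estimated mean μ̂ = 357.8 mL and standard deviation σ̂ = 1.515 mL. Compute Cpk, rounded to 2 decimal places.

0.57

Cpu = (USL − μ̂) / (3σ̂) = (362.3 − 357.8) / (3 × 1.515) = 0.9901; Cpl = (μ̂ − LSL) / (3σ̂) = (357.8 − 355.2) / (3 × 1.515) = 0.5721; Cpk = min(Cpu, Cpl) = 0.5721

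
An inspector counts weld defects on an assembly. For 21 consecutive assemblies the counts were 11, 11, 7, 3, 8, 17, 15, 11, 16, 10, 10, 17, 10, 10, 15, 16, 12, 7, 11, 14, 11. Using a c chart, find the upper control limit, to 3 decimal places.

c̄ = (11 + 11 + 7 + 3 + 8 + 17 + 15 + 11 + 16 + 10 + 10 + 17 + 10 + 10 + 15 + 16 + 12 + 7 + 11 + 14 + 11) / 21 = 242 / 21 = 11.5238
UCL = c̄ + 3√c̄ = 11.5238 + 3 × √11.5238 = 11.5238 + 3 × 3.3947 = 21.7078

21.708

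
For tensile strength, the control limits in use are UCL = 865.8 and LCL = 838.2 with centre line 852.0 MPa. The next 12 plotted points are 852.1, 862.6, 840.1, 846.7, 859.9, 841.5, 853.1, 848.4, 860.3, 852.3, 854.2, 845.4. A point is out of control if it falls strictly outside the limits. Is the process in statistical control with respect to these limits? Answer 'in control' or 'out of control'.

All 12 points lie within [838.2, 865.8].

in control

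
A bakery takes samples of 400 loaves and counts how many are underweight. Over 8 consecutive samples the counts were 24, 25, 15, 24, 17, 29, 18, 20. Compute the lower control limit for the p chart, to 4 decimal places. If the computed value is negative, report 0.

0.0199

p̄ = Σdᵢ / (k·n) = 172 / (8 × 400) = 0.05375
LCL = p̄ − 3·√(p̄(1−p̄)/n) = 0.05375 − 3 × 0.01128 = 0.01992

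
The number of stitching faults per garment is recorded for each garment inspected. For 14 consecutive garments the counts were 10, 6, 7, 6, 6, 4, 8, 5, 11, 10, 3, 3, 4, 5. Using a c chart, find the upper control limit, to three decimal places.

c̄ = (10 + 6 + 7 + 6 + 6 + 4 + 8 + 5 + 11 + 10 + 3 + 3 + 4 + 5) / 14 = 88 / 14 = 6.2857
UCL = c̄ + 3√c̄ = 6.2857 + 3 × √6.2857 = 6.2857 + 3 × 2.5071 = 13.8071

13.807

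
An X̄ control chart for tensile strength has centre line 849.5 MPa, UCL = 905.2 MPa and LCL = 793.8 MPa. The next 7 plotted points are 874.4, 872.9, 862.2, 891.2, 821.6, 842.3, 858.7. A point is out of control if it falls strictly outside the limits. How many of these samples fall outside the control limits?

0

All 7 points lie within [793.8, 905.2].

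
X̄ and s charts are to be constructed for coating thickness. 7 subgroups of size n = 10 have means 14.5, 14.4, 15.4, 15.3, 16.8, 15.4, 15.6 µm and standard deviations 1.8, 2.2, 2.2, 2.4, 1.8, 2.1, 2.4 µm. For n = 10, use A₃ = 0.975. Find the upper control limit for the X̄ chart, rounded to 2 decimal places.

17.42

X̄̄ = (14.5 + 14.4 + 15.4 + 15.3 + 16.8 + 15.4 + 15.6) / 7 = 15.3429
s̄ = (1.8 + 2.2 + 2.2 + 2.4 + 1.8 + 2.1 + 2.4) / 7 = 2.1286
UCL = X̄̄ + A₃·s̄ = 15.3429 + 0.975 × 2.1286 = 17.4182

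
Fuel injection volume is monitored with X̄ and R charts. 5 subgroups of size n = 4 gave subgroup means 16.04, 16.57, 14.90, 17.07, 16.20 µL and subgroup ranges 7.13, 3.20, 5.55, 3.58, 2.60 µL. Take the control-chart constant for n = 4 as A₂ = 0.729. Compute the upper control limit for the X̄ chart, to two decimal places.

19.37

X̄̄ = (16.04 + 16.57 + 14.90 + 17.07 + 16.20) / 5 = 80.7800 / 5 = 16.1560
R̄ = (7.13 + 3.20 + 5.55 + 3.58 + 2.60) / 5 = 22.0600 / 5 = 4.4120
UCL = X̄̄ + A₂·R̄ = 16.1560 + 0.729 × 4.4120 = 19.3723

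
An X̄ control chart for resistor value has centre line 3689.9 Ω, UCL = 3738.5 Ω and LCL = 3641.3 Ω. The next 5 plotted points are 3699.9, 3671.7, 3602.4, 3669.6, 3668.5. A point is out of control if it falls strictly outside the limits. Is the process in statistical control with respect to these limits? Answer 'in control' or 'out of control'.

Compare each point to [3641.3, 3738.5]: sample 3 = 3602.4 < LCL.

out of control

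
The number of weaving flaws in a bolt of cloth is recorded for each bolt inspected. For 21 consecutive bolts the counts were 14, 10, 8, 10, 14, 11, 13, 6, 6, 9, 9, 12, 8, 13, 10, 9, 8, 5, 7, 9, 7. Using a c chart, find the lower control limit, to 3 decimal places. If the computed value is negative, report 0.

c̄ = (14 + 10 + 8 + 10 + 14 + 11 + 13 + 6 + 6 + 9 + 9 + 12 + 8 + 13 + 10 + 9 + 8 + 5 + 7 + 9 + 7) / 21 = 198 / 21 = 9.4286
LCL = c̄ − 3√c̄ = 9.4286 − 3 × 3.0706 = 0.2168

0.217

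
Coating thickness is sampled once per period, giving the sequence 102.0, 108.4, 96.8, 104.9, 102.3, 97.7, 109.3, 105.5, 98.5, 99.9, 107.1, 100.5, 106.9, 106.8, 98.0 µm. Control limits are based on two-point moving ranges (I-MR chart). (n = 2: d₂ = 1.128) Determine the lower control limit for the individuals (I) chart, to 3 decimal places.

X̄ = (102.0 + 108.4 + 96.8 + 104.9 + 102.3 + 97.7 + 109.3 + 105.5 + 98.5 + 99.9 + 107.1 + 100.5 + 106.9 + 106.8 + 98.0) / 15 = 102.9733
Moving ranges: 6.4, 11.6, 8.1, 2.6, 4.6, 11.6, 3.8, 7.0, 1.4, 7.2, 6.6, 6.4, 0.1, 8.8; M̄R̄ = 86.2000 / 14 = 6.1571
LCL = X̄ − 3·M̄R̄/d₂ = 102.9733 − 3 × 6.1571 / 1.128 = 86.5980

86.598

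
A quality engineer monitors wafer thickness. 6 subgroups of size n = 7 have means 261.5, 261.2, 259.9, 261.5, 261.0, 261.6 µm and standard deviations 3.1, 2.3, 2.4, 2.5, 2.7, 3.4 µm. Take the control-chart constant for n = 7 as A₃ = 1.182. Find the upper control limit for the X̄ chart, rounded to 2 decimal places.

264.35

X̄̄ = (261.5 + 261.2 + 259.9 + 261.5 + 261.0 + 261.6) / 6 = 261.1167
s̄ = (3.1 + 2.3 + 2.4 + 2.5 + 2.7 + 3.4) / 6 = 2.7333
UCL = X̄̄ + A₃·s̄ = 261.1167 + 1.182 × 2.7333 = 264.3475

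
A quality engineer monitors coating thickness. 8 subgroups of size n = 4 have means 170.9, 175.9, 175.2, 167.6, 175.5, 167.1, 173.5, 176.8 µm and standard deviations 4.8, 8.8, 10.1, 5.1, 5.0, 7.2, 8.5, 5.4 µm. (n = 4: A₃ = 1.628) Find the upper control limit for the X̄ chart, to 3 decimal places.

X̄̄ = (170.9 + 175.9 + 175.2 + 167.6 + 175.5 + 167.1 + 173.5 + 176.8) / 8 = 172.8125
s̄ = (4.8 + 8.8 + 10.1 + 5.1 + 5.0 + 7.2 + 8.5 + 5.4) / 8 = 6.8625
UCL = X̄̄ + A₃·s̄ = 172.8125 + 1.628 × 6.8625 = 183.9846

183.985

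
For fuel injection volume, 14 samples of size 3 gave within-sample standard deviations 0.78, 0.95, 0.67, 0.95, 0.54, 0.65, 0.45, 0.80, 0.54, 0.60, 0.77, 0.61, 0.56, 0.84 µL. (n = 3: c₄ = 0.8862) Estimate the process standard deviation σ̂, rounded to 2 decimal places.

0.78

s̄ = (0.78 + 0.95 + 0.67 + 0.95 + 0.54 + 0.65 + 0.45 + 0.80 + 0.54 + 0.60 + 0.77 + 0.61 + 0.56 + 0.84) / 14 = 0.6936
σ̂ = s̄ / c₄ = 0.6936 / 0.8862 = 0.7826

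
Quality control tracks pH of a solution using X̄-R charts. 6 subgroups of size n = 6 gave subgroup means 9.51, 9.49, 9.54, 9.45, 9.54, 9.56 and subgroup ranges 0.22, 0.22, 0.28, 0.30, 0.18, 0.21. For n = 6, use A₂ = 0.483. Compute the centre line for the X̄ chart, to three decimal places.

X̄̄ = (9.51 + 9.49 + 9.54 + 9.45 + 9.54 + 9.56) / 6 = 57.0900 / 6 = 9.5150
CL = X̄̄ = 9.5150

9.515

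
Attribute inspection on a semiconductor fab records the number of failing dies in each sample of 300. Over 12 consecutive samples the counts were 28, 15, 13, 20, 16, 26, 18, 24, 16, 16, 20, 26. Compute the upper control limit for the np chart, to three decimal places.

p̄ = Σdᵢ / (k·n) = 238 / (12 × 300) = 0.06611
UCL = np̄ + 3·√(np̄(1−p̄)) = 19.8333 + 3 × √(19.8333×0.93389) = 19.8333 + 3 × 4.3037 = 32.7445

32.745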